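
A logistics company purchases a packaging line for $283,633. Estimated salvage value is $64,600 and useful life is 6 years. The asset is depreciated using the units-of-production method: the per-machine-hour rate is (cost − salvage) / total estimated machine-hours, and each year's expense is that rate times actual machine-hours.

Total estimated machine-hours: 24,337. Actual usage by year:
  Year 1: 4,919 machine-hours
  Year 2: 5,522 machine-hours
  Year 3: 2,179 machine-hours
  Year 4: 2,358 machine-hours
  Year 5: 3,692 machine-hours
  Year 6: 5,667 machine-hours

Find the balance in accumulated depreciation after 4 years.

$134,802

Depreciable base = $283,633 − $64,600 = $219,033.
Rate = $219,033 / 24,337 machine-hours = $9 per machine-hour.
Year 1: 4,919 × $9 = $44,271. Book value $239,362.
Year 2: 5,522 × $9 = $49,698. Book value $189,664.
Year 3: 2,179 × $9 = $19,611. Book value $170,053.
Year 4: 2,358 × $9 = $21,222. Book value $148,831.
Accumulated through year 4 = $283,633 − $148,831 = $134,802.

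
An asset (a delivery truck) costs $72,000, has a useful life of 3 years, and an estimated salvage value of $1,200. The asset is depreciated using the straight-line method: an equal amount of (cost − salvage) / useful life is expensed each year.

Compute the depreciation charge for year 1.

Depreciable base = $72,000 − $1,200 = $70,800.
Annual expense = $70,800 / 3 = $23,600.

$23,600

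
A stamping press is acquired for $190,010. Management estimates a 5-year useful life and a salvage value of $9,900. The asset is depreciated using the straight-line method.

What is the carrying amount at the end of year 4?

Depreciable base = $190,010 − $9,900 = $180,110.
Annual expense = $180,110 / 5 = $36,022.
End of year 1: book value $153,988.
End of year 2: book value $117,966.
End of year 3: book value $81,944.
End of year 4: book value $45,922.

$45,922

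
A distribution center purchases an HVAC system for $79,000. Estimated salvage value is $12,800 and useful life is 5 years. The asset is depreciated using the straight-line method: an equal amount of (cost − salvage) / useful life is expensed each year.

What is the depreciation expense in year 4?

$13,240

Depreciable base = $79,000 − $12,800 = $66,200.
Annual expense = $66,200 / 5 = $13,240.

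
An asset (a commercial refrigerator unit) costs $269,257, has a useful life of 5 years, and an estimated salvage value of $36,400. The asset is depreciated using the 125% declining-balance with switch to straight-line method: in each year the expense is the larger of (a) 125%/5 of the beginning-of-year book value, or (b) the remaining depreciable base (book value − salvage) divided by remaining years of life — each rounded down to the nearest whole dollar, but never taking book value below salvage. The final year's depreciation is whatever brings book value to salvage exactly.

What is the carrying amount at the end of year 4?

$74,753

Depreciable base = $269,257 − $36,400 = $232,857.
Year 1: DB = ⌊$269,257 × 125%/5⌋ = $67,314; SL = ⌊$232,857/5⌋ = $46,571 → take DB $67,314. Book value $201,943.
Year 2: DB = ⌊$201,943 × 125%/5⌋ = $50,485; SL = ⌊$165,543/4⌋ = $41,385 → take DB $50,485. Book value $151,458.
Year 3: DB = ⌊$151,458 × 125%/5⌋ = $37,864; SL = ⌊$115,058/3⌋ = $38,352 → take SL $38,352. Book value $113,106.
Year 4: DB = ⌊$113,106 × 125%/5⌋ = $28,276; SL = ⌊$76,706/2⌋ = $38,353 → take SL $38,353. Book value $74,753.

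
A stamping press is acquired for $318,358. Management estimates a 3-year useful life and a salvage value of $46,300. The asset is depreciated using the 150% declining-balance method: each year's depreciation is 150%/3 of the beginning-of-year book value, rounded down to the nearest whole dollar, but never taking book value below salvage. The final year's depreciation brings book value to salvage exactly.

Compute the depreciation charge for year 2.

Depreciable base = $318,358 − $46,300 = $272,058.
Year 1: ⌊$318,358 × 150%/3⌋ = $159,179. Book value $159,179.
Year 2: ⌊$159,179 × 150%/3⌋ = $79,589. Book value $79,590.

$79,589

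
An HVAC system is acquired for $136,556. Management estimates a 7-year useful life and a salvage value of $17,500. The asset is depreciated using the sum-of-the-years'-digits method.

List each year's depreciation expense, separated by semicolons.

$29,764; $25,512; $21,260; $17,008; $12,756; $8,504; $4,252

Depreciable base = $136,556 − $17,500 = $119,056.
Sum of the years' digits = 7+6+5+4+3+2+1 = 28.
Year 1: $119,056 × 7/28 = $29,764. Book value $106,792.
Year 2: $119,056 × 6/28 = $25,512. Book value $81,280.
Year 3: $119,056 × 5/28 = $21,260. Book value $60,020.
Year 4: $119,056 × 4/28 = $17,008. Book value $43,012.
Year 5: $119,056 × 3/28 = $12,756. Book value $30,256.
Year 6: $119,056 × 2/28 = $8,504. Book value $21,752.
Year 7: $119,056 × 1/28 = $4,252. Book value $17,500.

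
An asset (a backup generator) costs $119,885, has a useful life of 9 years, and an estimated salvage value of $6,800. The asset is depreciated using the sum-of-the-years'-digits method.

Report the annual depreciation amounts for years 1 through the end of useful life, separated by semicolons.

Depreciable base = $119,885 − $6,800 = $113,085.
Sum of the years' digits = 9+8+7+6+5+4+3+2+1 = 45.
Year 1: $113,085 × 9/45 = $22,617. Book value $97,268.
Year 2: $113,085 × 8/45 = $20,104. Book value $77,164.
Year 3: $113,085 × 7/45 = $17,591. Book value $59,573.
Year 4: $113,085 × 6/45 = $15,078. Book value $44,495.
Year 5: $113,085 × 5/45 = $12,565. Book value $31,930.
Year 6: $113,085 × 4/45 = $10,052. Book value $21,878.
Year 7: $113,085 × 3/45 = $7,539. Book value $14,339.
Year 8: $113,085 × 2/45 = $5,026. Book value $9,313.
Year 9: $113,085 × 1/45 = $2,513. Book value $6,800.

$22,617; $20,104; $17,591; $15,078; $12,565; $10,052; $7,539; $5,026; $2,513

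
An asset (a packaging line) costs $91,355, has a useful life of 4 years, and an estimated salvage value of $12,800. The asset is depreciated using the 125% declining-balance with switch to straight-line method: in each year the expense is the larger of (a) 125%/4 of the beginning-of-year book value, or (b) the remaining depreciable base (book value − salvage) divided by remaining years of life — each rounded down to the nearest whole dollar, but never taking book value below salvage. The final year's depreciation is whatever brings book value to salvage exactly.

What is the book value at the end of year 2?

$43,180

Depreciable base = $91,355 − $12,800 = $78,555.
Year 1: DB = ⌊$91,355 × 125%/4⌋ = $28,548; SL = ⌊$78,555/4⌋ = $19,638 → take DB $28,548. Book value $62,807.
Year 2: DB = ⌊$62,807 × 125%/4⌋ = $19,627; SL = ⌊$50,007/3⌋ = $16,669 → take DB $19,627. Book value $43,180.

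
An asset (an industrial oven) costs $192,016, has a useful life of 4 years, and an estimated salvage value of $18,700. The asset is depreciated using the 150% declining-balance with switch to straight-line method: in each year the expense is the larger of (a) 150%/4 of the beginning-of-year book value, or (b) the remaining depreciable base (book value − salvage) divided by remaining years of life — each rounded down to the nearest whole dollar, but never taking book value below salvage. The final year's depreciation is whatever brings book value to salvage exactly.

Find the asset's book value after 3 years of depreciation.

$46,854

Depreciable base = $192,016 − $18,700 = $173,316.
Year 1: DB = ⌊$192,016 × 150%/4⌋ = $72,006; SL = ⌊$173,316/4⌋ = $43,329 → take DB $72,006. Book value $120,010.
Year 2: DB = ⌊$120,010 × 150%/4⌋ = $45,003; SL = ⌊$101,310/3⌋ = $33,770 → take DB $45,003. Book value $75,007.
Year 3: DB = ⌊$75,007 × 150%/4⌋ = $28,127; SL = ⌊$56,307/2⌋ = $28,153 → take SL $28,153. Book value $46,854.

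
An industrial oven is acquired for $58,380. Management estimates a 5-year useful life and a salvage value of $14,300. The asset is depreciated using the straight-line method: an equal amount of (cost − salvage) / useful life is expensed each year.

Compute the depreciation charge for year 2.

Depreciable base = $58,380 − $14,300 = $44,080.
Annual expense = $44,080 / 5 = $8,816.

$8,816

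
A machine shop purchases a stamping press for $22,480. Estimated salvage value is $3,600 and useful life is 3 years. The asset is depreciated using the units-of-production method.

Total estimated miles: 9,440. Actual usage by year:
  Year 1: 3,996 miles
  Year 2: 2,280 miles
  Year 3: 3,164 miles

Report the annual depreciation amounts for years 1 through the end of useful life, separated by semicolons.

Depreciable base = $22,480 − $3,600 = $18,880.
Rate = $18,880 / 9,440 miles = $2 per mile.
Year 1: 3,996 × $2 = $7,992. Book value $14,488.
Year 2: 2,280 × $2 = $4,560. Book value $9,928.
Year 3: 3,164 × $2 = $6,328. Book value $3,600.

$7,992; $4,560; $6,328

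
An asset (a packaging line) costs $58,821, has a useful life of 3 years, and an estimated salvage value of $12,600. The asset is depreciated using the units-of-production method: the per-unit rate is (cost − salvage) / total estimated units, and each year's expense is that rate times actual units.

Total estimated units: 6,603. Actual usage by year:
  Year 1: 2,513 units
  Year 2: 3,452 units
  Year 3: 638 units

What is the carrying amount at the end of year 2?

Depreciable base = $58,821 − $12,600 = $46,221.
Rate = $46,221 / 6,603 units = $7 per unit.
Year 1: 2,513 × $7 = $17,591. Book value $41,230.
Year 2: 3,452 × $7 = $24,164. Book value $17,066.

$17,066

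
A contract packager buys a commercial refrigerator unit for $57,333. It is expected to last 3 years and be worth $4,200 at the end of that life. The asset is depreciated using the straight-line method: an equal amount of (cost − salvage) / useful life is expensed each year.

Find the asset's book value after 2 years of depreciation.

$21,911

Depreciable base = $57,333 − $4,200 = $53,133.
Annual expense = $53,133 / 3 = $17,711.
End of year 1: book value $39,622.
End of year 2: book value $21,911.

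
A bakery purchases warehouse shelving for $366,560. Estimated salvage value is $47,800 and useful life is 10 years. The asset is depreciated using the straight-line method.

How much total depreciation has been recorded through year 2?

Depreciable base = $366,560 − $47,800 = $318,760.
Annual expense = $318,760 / 10 = $31,876.
End of year 1: book value $334,684.
End of year 2: book value $302,808.
Accumulated through year 2 = $366,560 − $302,808 = $63,752.

$63,752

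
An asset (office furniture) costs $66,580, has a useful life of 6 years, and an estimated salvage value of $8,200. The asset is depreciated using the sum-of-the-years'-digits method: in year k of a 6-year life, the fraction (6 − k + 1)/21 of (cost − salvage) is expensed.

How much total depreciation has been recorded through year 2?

$30,580

Depreciable base = $66,580 − $8,200 = $58,380.
Sum of the years' digits = 6+5+4+3+2+1 = 21.
Year 1: $58,380 × 6/21 = $16,680. Book value $49,900.
Year 2: $58,380 × 5/21 = $13,900. Book value $36,000.
Accumulated through year 2 = $66,580 − $36,000 = $30,580.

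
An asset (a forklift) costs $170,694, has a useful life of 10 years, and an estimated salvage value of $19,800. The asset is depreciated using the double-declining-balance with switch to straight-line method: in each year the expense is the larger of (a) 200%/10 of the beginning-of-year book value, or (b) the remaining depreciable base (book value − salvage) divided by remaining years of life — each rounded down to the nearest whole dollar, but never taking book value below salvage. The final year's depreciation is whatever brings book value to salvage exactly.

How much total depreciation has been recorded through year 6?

Depreciable base = $170,694 − $19,800 = $150,894.
Year 1: DB = ⌊$170,694 × 200%/10⌋ = $34,138; SL = ⌊$150,894/10⌋ = $15,089 → take DB $34,138. Book value $136,556.
Year 2: DB = ⌊$136,556 × 200%/10⌋ = $27,311; SL = ⌊$116,756/9⌋ = $12,972 → take DB $27,311. Book value $109,245.
Year 3: DB = ⌊$109,245 × 200%/10⌋ = $21,849; SL = ⌊$89,445/8⌋ = $11,180 → take DB $21,849. Book value $87,396.
Year 4: DB = ⌊$87,396 × 200%/10⌋ = $17,479; SL = ⌊$67,596/7⌋ = $9,656 → take DB $17,479. Book value $69,917.
Year 5: DB = ⌊$69,917 × 200%/10⌋ = $13,983; SL = ⌊$50,117/6⌋ = $8,352 → take DB $13,983. Book value $55,934.
Year 6: DB = ⌊$55,934 × 200%/10⌋ = $11,186; SL = ⌊$36,134/5⌋ = $7,226 → take DB $11,186. Book value $44,748.
Accumulated through year 6 = $170,694 − $44,748 = $125,946.

$125,946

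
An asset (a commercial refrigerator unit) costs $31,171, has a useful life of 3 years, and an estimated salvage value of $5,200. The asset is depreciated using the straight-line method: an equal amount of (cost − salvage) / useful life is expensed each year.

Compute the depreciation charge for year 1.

$8,657

Depreciable base = $31,171 − $5,200 = $25,971.
Annual expense = $25,971 / 3 = $8,657.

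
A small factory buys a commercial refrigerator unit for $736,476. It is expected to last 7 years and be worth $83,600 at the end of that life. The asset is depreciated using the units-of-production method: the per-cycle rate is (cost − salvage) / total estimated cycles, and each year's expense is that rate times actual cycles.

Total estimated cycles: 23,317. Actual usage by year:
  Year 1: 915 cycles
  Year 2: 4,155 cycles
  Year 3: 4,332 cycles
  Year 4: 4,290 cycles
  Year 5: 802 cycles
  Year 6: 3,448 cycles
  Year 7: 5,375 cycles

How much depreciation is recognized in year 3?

Depreciable base = $736,476 − $83,600 = $652,876.
Rate = $652,876 / 23,317 cycles = $28 per cycle.
Year 1: 915 × $28 = $25,620. Book value $710,856.
Year 2: 4,155 × $28 = $116,340. Book value $594,516.
Year 3: 4,332 × $28 = $121,296. Book value $473,220.

$121,296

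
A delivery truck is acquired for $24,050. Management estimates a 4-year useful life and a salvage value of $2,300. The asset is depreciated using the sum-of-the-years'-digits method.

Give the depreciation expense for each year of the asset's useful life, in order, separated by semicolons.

$8,700; $6,525; $4,350; $2,175

Depreciable base = $24,050 − $2,300 = $21,750.
Sum of the years' digits = 4+3+2+1 = 10.
Year 1: $21,750 × 4/10 = $8,700. Book value $15,350.
Year 2: $21,750 × 3/10 = $6,525. Book value $8,825.
Year 3: $21,750 × 2/10 = $4,350. Book value $4,475.
Year 4: $21,750 × 1/10 = $2,175. Book value $2,300.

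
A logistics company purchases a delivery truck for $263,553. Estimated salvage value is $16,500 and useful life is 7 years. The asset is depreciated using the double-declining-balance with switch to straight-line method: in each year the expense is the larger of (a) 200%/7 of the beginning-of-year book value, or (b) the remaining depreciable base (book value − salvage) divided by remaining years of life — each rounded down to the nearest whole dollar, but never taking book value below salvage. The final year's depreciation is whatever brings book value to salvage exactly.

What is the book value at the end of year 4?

Depreciable base = $263,553 − $16,500 = $247,053.
Year 1: DB = ⌊$263,553 × 200%/7⌋ = $75,300; SL = ⌊$247,053/7⌋ = $35,293 → take DB $75,300. Book value $188,253.
Year 2: DB = ⌊$188,253 × 200%/7⌋ = $53,786; SL = ⌊$171,753/6⌋ = $28,625 → take DB $53,786. Book value $134,467.
Year 3: DB = ⌊$134,467 × 200%/7⌋ = $38,419; SL = ⌊$117,967/5⌋ = $23,593 → take DB $38,419. Book value $96,048.
Year 4: DB = ⌊$96,048 × 200%/7⌋ = $27,442; SL = ⌊$79,548/4⌋ = $19,887 → take DB $27,442. Book value $68,606.

$68,606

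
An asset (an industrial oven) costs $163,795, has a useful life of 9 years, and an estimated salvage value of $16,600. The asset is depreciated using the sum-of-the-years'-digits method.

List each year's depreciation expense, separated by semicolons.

Depreciable base = $163,795 − $16,600 = $147,195.
Sum of the years' digits = 9+8+7+6+5+4+3+2+1 = 45.
Year 1: $147,195 × 9/45 = $29,439. Book value $134,356.
Year 2: $147,195 × 8/45 = $26,168. Book value $108,188.
Year 3: $147,195 × 7/45 = $22,897. Book value $85,291.
Year 4: $147,195 × 6/45 = $19,626. Book value $65,665.
Year 5: $147,195 × 5/45 = $16,355. Book value $49,310.
Year 6: $147,195 × 4/45 = $13,084. Book value $36,226.
Year 7: $147,195 × 3/45 = $9,813. Book value $26,413.
Year 8: $147,195 × 2/45 = $6,542. Book value $19,871.
Year 9: $147,195 × 1/45 = $3,271. Book value $16,600.

$29,439; $26,168; $22,897; $19,626; $16,355; $13,084; $9,813; $6,542; $3,271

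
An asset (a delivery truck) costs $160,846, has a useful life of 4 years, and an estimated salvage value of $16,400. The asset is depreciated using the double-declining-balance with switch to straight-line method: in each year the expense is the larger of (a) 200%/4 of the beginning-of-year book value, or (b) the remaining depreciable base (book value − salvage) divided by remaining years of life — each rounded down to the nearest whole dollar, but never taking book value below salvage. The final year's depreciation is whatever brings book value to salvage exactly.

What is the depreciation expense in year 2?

$40,211

Depreciable base = $160,846 − $16,400 = $144,446.
Year 1: DB = ⌊$160,846 × 200%/4⌋ = $80,423; SL = ⌊$144,446/4⌋ = $36,111 → take DB $80,423. Book value $80,423.
Year 2: DB = ⌊$80,423 × 200%/4⌋ = $40,211; SL = ⌊$64,023/3⌋ = $21,341 → take DB $40,211. Book value $40,212.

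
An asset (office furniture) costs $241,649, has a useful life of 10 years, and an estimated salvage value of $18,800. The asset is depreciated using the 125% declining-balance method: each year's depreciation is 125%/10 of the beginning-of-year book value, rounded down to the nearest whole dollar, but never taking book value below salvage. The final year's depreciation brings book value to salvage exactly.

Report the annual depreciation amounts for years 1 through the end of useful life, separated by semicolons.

Depreciable base = $241,649 − $18,800 = $222,849.
Year 1: ⌊$241,649 × 125%/10⌋ = $30,206. Book value $211,443.
Year 2: ⌊$211,443 × 125%/10⌋ = $26,430. Book value $185,013.
Year 3: ⌊$185,013 × 125%/10⌋ = $23,126. Book value $161,887.
Year 4: ⌊$161,887 × 125%/10⌋ = $20,235. Book value $141,652.
Year 5: ⌊$141,652 × 125%/10⌋ = $17,706. Book value $123,946.
Year 6: ⌊$123,946 × 125%/10⌋ = $15,493. Book value $108,453.
Year 7: ⌊$108,453 × 125%/10⌋ = $13,556. Book value $94,897.
Year 8: ⌊$94,897 × 125%/10⌋ = $11,862. Book value $83,035.
Year 9: ⌊$83,035 × 125%/10⌋ = $10,379. Book value $72,656.
Year 10 (final): $72,656 − $18,800 = $53,856. Book value $18,800.

$30,206; $26,430; $23,126; $20,235; $17,706; $15,493; $13,556; $11,862; $10,379; $53,856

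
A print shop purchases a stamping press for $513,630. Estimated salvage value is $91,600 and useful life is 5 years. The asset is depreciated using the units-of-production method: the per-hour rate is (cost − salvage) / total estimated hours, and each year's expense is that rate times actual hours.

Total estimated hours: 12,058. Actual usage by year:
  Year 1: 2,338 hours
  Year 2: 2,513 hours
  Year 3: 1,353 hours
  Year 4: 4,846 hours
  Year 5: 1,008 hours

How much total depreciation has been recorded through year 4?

$386,750

Depreciable base = $513,630 − $91,600 = $422,030.
Rate = $422,030 / 12,058 hours = $35 per hour.
Year 1: 2,338 × $35 = $81,830. Book value $431,800.
Year 2: 2,513 × $35 = $87,955. Book value $343,845.
Year 3: 1,353 × $35 = $47,355. Book value $296,490.
Year 4: 4,846 × $35 = $169,610. Book value $126,880.
Accumulated through year 4 = $513,630 − $126,880 = $386,750.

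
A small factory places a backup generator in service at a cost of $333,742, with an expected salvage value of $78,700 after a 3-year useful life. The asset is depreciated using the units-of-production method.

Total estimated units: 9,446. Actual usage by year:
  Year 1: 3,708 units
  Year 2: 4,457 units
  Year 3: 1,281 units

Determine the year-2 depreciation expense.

Depreciable base = $333,742 − $78,700 = $255,042.
Rate = $255,042 / 9,446 units = $27 per unit.
Year 1: 3,708 × $27 = $100,116. Book value $233,626.
Year 2: 4,457 × $27 = $120,339. Book value $113,287.

$120,339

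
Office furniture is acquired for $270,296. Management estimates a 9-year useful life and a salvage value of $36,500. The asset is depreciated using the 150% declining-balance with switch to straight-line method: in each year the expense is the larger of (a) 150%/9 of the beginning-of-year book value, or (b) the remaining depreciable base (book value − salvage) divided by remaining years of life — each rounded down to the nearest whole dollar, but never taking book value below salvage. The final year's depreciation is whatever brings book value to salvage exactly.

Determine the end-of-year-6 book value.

$90,523

Depreciable base = $270,296 − $36,500 = $233,796.
Year 1: DB = ⌊$270,296 × 150%/9⌋ = $45,049; SL = ⌊$233,796/9⌋ = $25,977 → take DB $45,049. Book value $225,247.
Year 2: DB = ⌊$225,247 × 150%/9⌋ = $37,541; SL = ⌊$188,747/8⌋ = $23,593 → take DB $37,541. Book value $187,706.
Year 3: DB = ⌊$187,706 × 150%/9⌋ = $31,284; SL = ⌊$151,206/7⌋ = $21,600 → take DB $31,284. Book value $156,422.
Year 4: DB = ⌊$156,422 × 150%/9⌋ = $26,070; SL = ⌊$119,922/6⌋ = $19,987 → take DB $26,070. Book value $130,352.
Year 5: DB = ⌊$130,352 × 150%/9⌋ = $21,725; SL = ⌊$93,852/5⌋ = $18,770 → take DB $21,725. Book value $108,627.
Year 6: DB = ⌊$108,627 × 150%/9⌋ = $18,104; SL = ⌊$72,127/4⌋ = $18,031 → take DB $18,104. Book value $90,523.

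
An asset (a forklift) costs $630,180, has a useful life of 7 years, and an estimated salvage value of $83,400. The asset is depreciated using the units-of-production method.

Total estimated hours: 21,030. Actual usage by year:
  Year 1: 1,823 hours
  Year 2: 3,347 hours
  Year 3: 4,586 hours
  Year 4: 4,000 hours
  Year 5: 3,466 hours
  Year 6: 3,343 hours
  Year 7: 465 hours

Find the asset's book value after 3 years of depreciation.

$376,524

Depreciable base = $630,180 − $83,400 = $546,780.
Rate = $546,780 / 21,030 hours = $26 per hour.
Year 1: 1,823 × $26 = $47,398. Book value $582,782.
Year 2: 3,347 × $26 = $87,022. Book value $495,760.
Year 3: 4,586 × $26 = $119,236. Book value $376,524.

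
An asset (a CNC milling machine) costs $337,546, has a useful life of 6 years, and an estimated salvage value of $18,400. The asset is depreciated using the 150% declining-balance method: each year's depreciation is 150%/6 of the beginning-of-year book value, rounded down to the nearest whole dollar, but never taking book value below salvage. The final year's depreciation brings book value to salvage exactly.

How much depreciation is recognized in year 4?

Depreciable base = $337,546 − $18,400 = $319,146.
Year 1: ⌊$337,546 × 150%/6⌋ = $84,386. Book value $253,160.
Year 2: ⌊$253,160 × 150%/6⌋ = $63,290. Book value $189,870.
Year 3: ⌊$189,870 × 150%/6⌋ = $47,467. Book value $142,403.
Year 4: ⌊$142,403 × 150%/6⌋ = $35,600. Book value $106,803.

$35,600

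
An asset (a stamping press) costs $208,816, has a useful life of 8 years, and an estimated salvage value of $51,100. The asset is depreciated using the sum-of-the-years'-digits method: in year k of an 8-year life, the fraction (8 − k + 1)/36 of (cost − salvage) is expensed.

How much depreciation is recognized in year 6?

$13,143

Depreciable base = $208,816 − $51,100 = $157,716.
Sum of the years' digits = 8+7+6+5+4+3+2+1 = 36.
Year 1: $157,716 × 8/36 = $35,048. Book value $173,768.
Year 2: $157,716 × 7/36 = $30,667. Book value $143,101.
Year 3: $157,716 × 6/36 = $26,286. Book value $116,815.
Year 4: $157,716 × 5/36 = $21,905. Book value $94,910.
Year 5: $157,716 × 4/36 = $17,524. Book value $77,386.
Year 6: $157,716 × 3/36 = $13,143. Book value $64,243.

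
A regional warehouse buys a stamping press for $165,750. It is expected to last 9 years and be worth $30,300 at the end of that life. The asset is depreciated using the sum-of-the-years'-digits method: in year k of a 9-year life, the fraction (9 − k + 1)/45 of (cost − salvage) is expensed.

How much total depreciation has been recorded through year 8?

$132,440

Depreciable base = $165,750 − $30,300 = $135,450.
Sum of the years' digits = 9+8+7+6+5+4+3+2+1 = 45.
Year 1: $135,450 × 9/45 = $27,090. Book value $138,660.
Year 2: $135,450 × 8/45 = $24,080. Book value $114,580.
Year 3: $135,450 × 7/45 = $21,070. Book value $93,510.
Year 4: $135,450 × 6/45 = $18,060. Book value $75,450.
Year 5: $135,450 × 5/45 = $15,050. Book value $60,400.
Year 6: $135,450 × 4/45 = $12,040. Book value $48,360.
Year 7: $135,450 × 3/45 = $9,030. Book value $39,330.
Year 8: $135,450 × 2/45 = $6,020. Book value $33,310.
Accumulated through year 8 = $165,750 − $33,310 = $132,440.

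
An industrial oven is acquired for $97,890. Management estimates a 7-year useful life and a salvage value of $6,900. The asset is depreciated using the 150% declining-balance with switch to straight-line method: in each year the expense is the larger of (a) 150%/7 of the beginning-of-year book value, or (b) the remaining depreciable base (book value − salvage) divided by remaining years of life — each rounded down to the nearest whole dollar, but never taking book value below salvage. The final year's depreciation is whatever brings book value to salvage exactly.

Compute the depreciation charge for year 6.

Depreciable base = $97,890 − $6,900 = $90,990.
Year 1: DB = ⌊$97,890 × 150%/7⌋ = $20,976; SL = ⌊$90,990/7⌋ = $12,998 → take DB $20,976. Book value $76,914.
Year 2: DB = ⌊$76,914 × 150%/7⌋ = $16,481; SL = ⌊$70,014/6⌋ = $11,669 → take DB $16,481. Book value $60,433.
Year 3: DB = ⌊$60,433 × 150%/7⌋ = $12,949; SL = ⌊$53,533/5⌋ = $10,706 → take DB $12,949. Book value $47,484.
Year 4: DB = ⌊$47,484 × 150%/7⌋ = $10,175; SL = ⌊$40,584/4⌋ = $10,146 → take DB $10,175. Book value $37,309.
Year 5: DB = ⌊$37,309 × 150%/7⌋ = $7,994; SL = ⌊$30,409/3⌋ = $10,136 → take SL $10,136. Book value $27,173.
Year 6: DB = ⌊$27,173 × 150%/7⌋ = $5,822; SL = ⌊$20,273/2⌋ = $10,136 → take SL $10,136. Book value $17,037.

$10,136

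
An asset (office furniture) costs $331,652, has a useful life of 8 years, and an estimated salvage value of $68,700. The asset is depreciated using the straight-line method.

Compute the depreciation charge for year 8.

$32,869

Depreciable base = $331,652 − $68,700 = $262,952.
Annual expense = $262,952 / 8 = $32,869.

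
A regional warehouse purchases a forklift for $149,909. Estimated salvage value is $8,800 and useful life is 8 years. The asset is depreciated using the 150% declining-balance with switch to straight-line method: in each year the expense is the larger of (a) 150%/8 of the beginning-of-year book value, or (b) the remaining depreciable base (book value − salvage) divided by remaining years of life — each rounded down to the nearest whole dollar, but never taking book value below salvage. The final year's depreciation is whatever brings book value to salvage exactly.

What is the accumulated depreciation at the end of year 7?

Depreciable base = $149,909 − $8,800 = $141,109.
Year 1: DB = ⌊$149,909 × 150%/8⌋ = $28,107; SL = ⌊$141,109/8⌋ = $17,638 → take DB $28,107. Book value $121,802.
Year 2: DB = ⌊$121,802 × 150%/8⌋ = $22,837; SL = ⌊$113,002/7⌋ = $16,143 → take DB $22,837. Book value $98,965.
Year 3: DB = ⌊$98,965 × 150%/8⌋ = $18,555; SL = ⌊$90,165/6⌋ = $15,027 → take DB $18,555. Book value $80,410.
Year 4: DB = ⌊$80,410 × 150%/8⌋ = $15,076; SL = ⌊$71,610/5⌋ = $14,322 → take DB $15,076. Book value $65,334.
Year 5: DB = ⌊$65,334 × 150%/8⌋ = $12,250; SL = ⌊$56,534/4⌋ = $14,133 → take SL $14,133. Book value $51,201.
Year 6: DB = ⌊$51,201 × 150%/8⌋ = $9,600; SL = ⌊$42,401/3⌋ = $14,133 → take SL $14,133. Book value $37,068.
Year 7: DB = ⌊$37,068 × 150%/8⌋ = $6,950; SL = ⌊$28,268/2⌋ = $14,134 → take SL $14,134. Book value $22,934.
Accumulated through year 7 = $149,909 − $22,934 = $126,975.

$126,975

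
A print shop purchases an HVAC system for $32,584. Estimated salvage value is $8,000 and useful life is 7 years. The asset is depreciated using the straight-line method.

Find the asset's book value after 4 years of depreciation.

Depreciable base = $32,584 − $8,000 = $24,584.
Annual expense = $24,584 / 7 = $3,512.
End of year 1: book value $29,072.
End of year 2: book value $25,560.
End of year 3: book value $22,048.
End of year 4: book value $18,536.

$18,536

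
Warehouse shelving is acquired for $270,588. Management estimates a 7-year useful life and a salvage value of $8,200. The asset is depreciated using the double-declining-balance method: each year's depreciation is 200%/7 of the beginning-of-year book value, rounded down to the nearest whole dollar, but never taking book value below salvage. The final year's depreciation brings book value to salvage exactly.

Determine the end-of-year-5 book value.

Depreciable base = $270,588 − $8,200 = $262,388.
Year 1: ⌊$270,588 × 200%/7⌋ = $77,310. Book value $193,278.
Year 2: ⌊$193,278 × 200%/7⌋ = $55,222. Book value $138,056.
Year 3: ⌊$138,056 × 200%/7⌋ = $39,444. Book value $98,612.
Year 4: ⌊$98,612 × 200%/7⌋ = $28,174. Book value $70,438.
Year 5: ⌊$70,438 × 200%/7⌋ = $20,125. Book value $50,313.

$50,313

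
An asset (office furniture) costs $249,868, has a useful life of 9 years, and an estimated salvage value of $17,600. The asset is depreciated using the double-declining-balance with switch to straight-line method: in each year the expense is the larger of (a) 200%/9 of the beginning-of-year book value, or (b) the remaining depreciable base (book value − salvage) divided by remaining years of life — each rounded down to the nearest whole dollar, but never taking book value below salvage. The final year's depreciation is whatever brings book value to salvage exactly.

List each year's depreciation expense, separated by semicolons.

Depreciable base = $249,868 − $17,600 = $232,268.
Year 1: DB = ⌊$249,868 × 200%/9⌋ = $55,526; SL = ⌊$232,268/9⌋ = $25,807 → take DB $55,526. Book value $194,342.
Year 2: DB = ⌊$194,342 × 200%/9⌋ = $43,187; SL = ⌊$176,742/8⌋ = $22,092 → take DB $43,187. Book value $151,155.
Year 3: DB = ⌊$151,155 × 200%/9⌋ = $33,590; SL = ⌊$133,555/7⌋ = $19,079 → take DB $33,590. Book value $117,565.
Year 4: DB = ⌊$117,565 × 200%/9⌋ = $26,125; SL = ⌊$99,965/6⌋ = $16,660 → take DB $26,125. Book value $91,440.
Year 5: DB = ⌊$91,440 × 200%/9⌋ = $20,320; SL = ⌊$73,840/5⌋ = $14,768 → take DB $20,320. Book value $71,120.
Year 6: DB = ⌊$71,120 × 200%/9⌋ = $15,804; SL = ⌊$53,520/4⌋ = $13,380 → take DB $15,804. Book value $55,316.
Year 7: DB = ⌊$55,316 × 200%/9⌋ = $12,292; SL = ⌊$37,716/3⌋ = $12,572 → take SL $12,572. Book value $42,744.
Year 8: DB = ⌊$42,744 × 200%/9⌋ = $9,498; SL = ⌊$25,144/2⌋ = $12,572 → take SL $12,572. Book value $30,172.
Year 9 (final): $30,172 − $17,600 = $12,572. Book value $17,600.

$55,526; $43,187; $33,590; $26,125; $20,320; $15,804; $12,572; $12,572; $12,572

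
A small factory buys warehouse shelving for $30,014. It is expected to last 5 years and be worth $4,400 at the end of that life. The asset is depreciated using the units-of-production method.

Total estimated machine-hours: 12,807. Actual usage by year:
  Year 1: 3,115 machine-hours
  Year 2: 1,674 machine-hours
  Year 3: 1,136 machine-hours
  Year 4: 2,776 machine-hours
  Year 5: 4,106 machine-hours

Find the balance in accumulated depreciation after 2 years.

$9,578

Depreciable base = $30,014 − $4,400 = $25,614.
Rate = $25,614 / 12,807 machine-hours = $2 per machine-hour.
Year 1: 3,115 × $2 = $6,230. Book value $23,784.
Year 2: 1,674 × $2 = $3,348. Book value $20,436.
Accumulated through year 2 = $30,014 − $20,436 = $9,578.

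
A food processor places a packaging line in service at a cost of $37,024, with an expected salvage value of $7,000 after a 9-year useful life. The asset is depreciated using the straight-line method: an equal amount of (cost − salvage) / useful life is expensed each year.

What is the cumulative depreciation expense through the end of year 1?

$3,336

Depreciable base = $37,024 − $7,000 = $30,024.
Annual expense = $30,024 / 9 = $3,336.
End of year 1: book value $33,688.
Accumulated through year 1 = $37,024 − $33,688 = $3,336.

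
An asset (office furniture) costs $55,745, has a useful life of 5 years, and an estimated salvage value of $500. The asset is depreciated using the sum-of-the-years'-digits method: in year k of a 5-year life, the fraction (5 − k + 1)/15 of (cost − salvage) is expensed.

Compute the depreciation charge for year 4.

$7,366

Depreciable base = $55,745 − $500 = $55,245.
Sum of the years' digits = 5+4+3+2+1 = 15.
Year 1: $55,245 × 5/15 = $18,415. Book value $37,330.
Year 2: $55,245 × 4/15 = $14,732. Book value $22,598.
Year 3: $55,245 × 3/15 = $11,049. Book value $11,549.
Year 4: $55,245 × 2/15 = $7,366. Book value $4,183.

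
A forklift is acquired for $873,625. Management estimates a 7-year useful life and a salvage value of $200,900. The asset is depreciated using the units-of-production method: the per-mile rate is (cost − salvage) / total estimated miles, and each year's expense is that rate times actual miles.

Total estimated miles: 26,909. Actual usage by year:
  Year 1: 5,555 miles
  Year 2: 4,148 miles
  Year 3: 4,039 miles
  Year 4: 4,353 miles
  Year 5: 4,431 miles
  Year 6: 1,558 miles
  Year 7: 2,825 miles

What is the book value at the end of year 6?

Depreciable base = $873,625 − $200,900 = $672,725.
Rate = $672,725 / 26,909 miles = $25 per mile.
Year 1: 5,555 × $25 = $138,875. Book value $734,750.
Year 2: 4,148 × $25 = $103,700. Book value $631,050.
Year 3: 4,039 × $25 = $100,975. Book value $530,075.
Year 4: 4,353 × $25 = $108,825. Book value $421,250.
Year 5: 4,431 × $25 = $110,775. Book value $310,475.
Year 6: 1,558 × $25 = $38,950. Book value $271,525.

$271,525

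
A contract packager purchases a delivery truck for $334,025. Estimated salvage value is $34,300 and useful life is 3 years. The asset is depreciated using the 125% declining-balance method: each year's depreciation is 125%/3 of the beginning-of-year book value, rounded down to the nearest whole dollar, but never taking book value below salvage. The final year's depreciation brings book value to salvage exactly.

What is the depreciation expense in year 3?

Depreciable base = $334,025 − $34,300 = $299,725.
Year 1: ⌊$334,025 × 125%/3⌋ = $139,177. Book value $194,848.
Year 2: ⌊$194,848 × 125%/3⌋ = $81,186. Book value $113,662.
Year 3 (final): $113,662 − $34,300 = $79,362. Book value $34,300.

$79,362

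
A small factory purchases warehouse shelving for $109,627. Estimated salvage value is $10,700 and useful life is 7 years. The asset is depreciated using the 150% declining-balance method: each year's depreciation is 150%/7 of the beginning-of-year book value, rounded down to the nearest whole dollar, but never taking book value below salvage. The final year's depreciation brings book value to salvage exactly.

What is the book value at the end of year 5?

$32,829

Depreciable base = $109,627 − $10,700 = $98,927.
Year 1: ⌊$109,627 × 150%/7⌋ = $23,491. Book value $86,136.
Year 2: ⌊$86,136 × 150%/7⌋ = $18,457. Book value $67,679.
Year 3: ⌊$67,679 × 150%/7⌋ = $14,502. Book value $53,177.
Year 4: ⌊$53,177 × 150%/7⌋ = $11,395. Book value $41,782.
Year 5: ⌊$41,782 × 150%/7⌋ = $8,953. Book value $32,829.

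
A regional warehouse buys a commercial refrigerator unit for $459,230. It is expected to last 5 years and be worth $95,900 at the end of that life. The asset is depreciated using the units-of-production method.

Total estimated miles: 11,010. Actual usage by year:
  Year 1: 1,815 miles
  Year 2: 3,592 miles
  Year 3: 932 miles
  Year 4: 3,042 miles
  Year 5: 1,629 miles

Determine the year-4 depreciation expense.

Depreciable base = $459,230 − $95,900 = $363,330.
Rate = $363,330 / 11,010 miles = $33 per mile.
Year 1: 1,815 × $33 = $59,895. Book value $399,335.
Year 2: 3,592 × $33 = $118,536. Book value $280,799.
Year 3: 932 × $33 = $30,756. Book value $250,043.
Year 4: 3,042 × $33 = $100,386. Book value $149,657.

$100,386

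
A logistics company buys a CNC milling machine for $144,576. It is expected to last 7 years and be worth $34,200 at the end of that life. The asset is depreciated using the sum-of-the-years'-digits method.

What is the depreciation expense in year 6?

$7,884

Depreciable base = $144,576 − $34,200 = $110,376.
Sum of the years' digits = 7+6+5+4+3+2+1 = 28.
Year 1: $110,376 × 7/28 = $27,594. Book value $116,982.
Year 2: $110,376 × 6/28 = $23,652. Book value $93,330.
Year 3: $110,376 × 5/28 = $19,710. Book value $73,620.
Year 4: $110,376 × 4/28 = $15,768. Book value $57,852.
Year 5: $110,376 × 3/28 = $11,826. Book value $46,026.
Year 6: $110,376 × 2/28 = $7,884. Book value $38,142.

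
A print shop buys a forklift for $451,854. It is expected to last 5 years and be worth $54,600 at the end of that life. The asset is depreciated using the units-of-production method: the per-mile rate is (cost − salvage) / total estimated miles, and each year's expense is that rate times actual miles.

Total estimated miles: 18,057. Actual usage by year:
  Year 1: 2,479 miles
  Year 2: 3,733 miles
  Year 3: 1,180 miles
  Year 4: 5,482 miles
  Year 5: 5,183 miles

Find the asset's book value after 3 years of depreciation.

$289,230

Depreciable base = $451,854 − $54,600 = $397,254.
Rate = $397,254 / 18,057 miles = $22 per mile.
Year 1: 2,479 × $22 = $54,538. Book value $397,316.
Year 2: 3,733 × $22 = $82,126. Book value $315,190.
Year 3: 1,180 × $22 = $25,960. Book value $289,230.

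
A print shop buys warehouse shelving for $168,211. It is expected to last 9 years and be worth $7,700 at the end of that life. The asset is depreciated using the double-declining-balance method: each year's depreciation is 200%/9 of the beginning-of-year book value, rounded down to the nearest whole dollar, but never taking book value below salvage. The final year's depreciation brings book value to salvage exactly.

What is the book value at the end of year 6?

$37,240

Depreciable base = $168,211 − $7,700 = $160,511.
Year 1: ⌊$168,211 × 200%/9⌋ = $37,380. Book value $130,831.
Year 2: ⌊$130,831 × 200%/9⌋ = $29,073. Book value $101,758.
Year 3: ⌊$101,758 × 200%/9⌋ = $22,612. Book value $79,146.
Year 4: ⌊$79,146 × 200%/9⌋ = $17,588. Book value $61,558.
Year 5: ⌊$61,558 × 200%/9⌋ = $13,679. Book value $47,879.
Year 6: ⌊$47,879 × 200%/9⌋ = $10,639. Book value $37,240.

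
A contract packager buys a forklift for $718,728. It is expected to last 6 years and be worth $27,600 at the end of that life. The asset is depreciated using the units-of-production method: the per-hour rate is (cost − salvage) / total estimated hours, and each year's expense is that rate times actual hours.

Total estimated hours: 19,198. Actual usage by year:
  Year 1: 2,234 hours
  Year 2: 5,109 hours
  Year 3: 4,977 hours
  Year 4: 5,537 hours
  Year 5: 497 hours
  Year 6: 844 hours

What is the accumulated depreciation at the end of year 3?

$443,520

Depreciable base = $718,728 − $27,600 = $691,128.
Rate = $691,128 / 19,198 hours = $36 per hour.
Year 1: 2,234 × $36 = $80,424. Book value $638,304.
Year 2: 5,109 × $36 = $183,924. Book value $454,380.
Year 3: 4,977 × $36 = $179,172. Book value $275,208.
Accumulated through year 3 = $718,728 − $275,208 = $443,520.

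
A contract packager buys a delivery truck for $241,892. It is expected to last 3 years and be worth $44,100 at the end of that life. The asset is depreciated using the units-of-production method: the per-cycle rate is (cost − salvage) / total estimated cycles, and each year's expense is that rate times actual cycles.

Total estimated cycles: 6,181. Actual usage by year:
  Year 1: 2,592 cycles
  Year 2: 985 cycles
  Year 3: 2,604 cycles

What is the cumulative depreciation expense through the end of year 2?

$114,464

Depreciable base = $241,892 − $44,100 = $197,792.
Rate = $197,792 / 6,181 cycles = $32 per cycle.
Year 1: 2,592 × $32 = $82,944. Book value $158,948.
Year 2: 985 × $32 = $31,520. Book value $127,428.
Accumulated through year 2 = $241,892 − $127,428 = $114,464.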